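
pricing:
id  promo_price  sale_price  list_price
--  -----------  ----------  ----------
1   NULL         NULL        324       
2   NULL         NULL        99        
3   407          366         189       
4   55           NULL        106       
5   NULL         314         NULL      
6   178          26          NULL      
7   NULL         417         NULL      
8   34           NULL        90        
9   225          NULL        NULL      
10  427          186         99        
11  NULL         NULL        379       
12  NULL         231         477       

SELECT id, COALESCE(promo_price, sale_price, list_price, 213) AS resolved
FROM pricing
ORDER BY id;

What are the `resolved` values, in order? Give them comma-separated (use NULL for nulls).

id=1: promo_price=NULL, sale_price=NULL, list_price=324 → 324
id=2: promo_price=NULL, sale_price=NULL, list_price=99 → 99
id=3: promo_price=407 → 407
id=4: promo_price=55 → 55
id=5: promo_price=NULL, sale_price=314 → 314
id=6: promo_price=178 → 178
id=7: promo_price=NULL, sale_price=417 → 417
id=8: promo_price=34 → 34
id=9: promo_price=225 → 225
id=10: promo_price=427 → 427
id=11: promo_price=NULL, sale_price=NULL, list_price=379 → 379
id=12: promo_price=NULL, sale_price=231 → 231

324, 99, 407, 55, 314, 178, 417, 34, 225, 427, 379, 231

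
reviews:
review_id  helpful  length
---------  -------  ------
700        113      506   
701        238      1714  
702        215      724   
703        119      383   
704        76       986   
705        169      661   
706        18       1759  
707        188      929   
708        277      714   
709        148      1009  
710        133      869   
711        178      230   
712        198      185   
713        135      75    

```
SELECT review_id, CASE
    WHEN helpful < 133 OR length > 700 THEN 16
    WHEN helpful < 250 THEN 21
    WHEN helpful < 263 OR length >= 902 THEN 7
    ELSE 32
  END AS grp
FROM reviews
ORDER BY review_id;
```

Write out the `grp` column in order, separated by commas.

16, 16, 16, 16, 16, 21, 16, 16, 16, 16, 16, 21, 21, 21

review_id=700: helpful < 133 OR length > 700 → 16
review_id=701: helpful < 133 OR length > 700 → 16
review_id=702: helpful < 133 OR length > 700 → 16
review_id=703: helpful < 133 OR length > 700 → 16
review_id=704: helpful < 133 OR length > 700 → 16
review_id=705: helpful < 250 → 21
review_id=706: helpful < 133 OR length > 700 → 16
review_id=707: helpful < 133 OR length > 700 → 16
review_id=708: helpful < 133 OR length > 700 → 16
review_id=709: helpful < 133 OR length > 700 → 16
review_id=710: helpful < 133 OR length > 700 → 16
review_id=711: helpful < 250 → 21
review_id=712: helpful < 250 → 21
review_id=713: helpful < 250 → 21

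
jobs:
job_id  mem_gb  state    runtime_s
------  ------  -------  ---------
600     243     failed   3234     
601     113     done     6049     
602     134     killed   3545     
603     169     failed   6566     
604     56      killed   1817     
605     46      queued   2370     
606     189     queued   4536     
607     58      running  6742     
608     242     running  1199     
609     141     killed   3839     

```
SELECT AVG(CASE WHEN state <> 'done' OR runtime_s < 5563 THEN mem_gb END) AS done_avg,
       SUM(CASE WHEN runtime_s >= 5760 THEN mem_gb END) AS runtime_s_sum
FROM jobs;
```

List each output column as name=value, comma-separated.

[done_avg: state <> 'done' OR runtime_s < 5563]
job_id=600: ✓ → 243
job_id=601: ✗
job_id=602: ✓ → 134
job_id=603: ✓ → 169
job_id=604: ✓ → 56
job_id=605: ✓ → 46
job_id=606: ✓ → 189
job_id=607: ✓ → 58
job_id=608: ✓ → 242
job_id=609: ✓ → 141
done_avg = (243 + 134 + 169 + 56 + 46 + 189 + 58 + 242 + 141) / 9 = 142
—
[runtime_s_sum: runtime_s >= 5760]
job_id=600: ✗
job_id=601: ✓ → 113
job_id=602: ✗
job_id=603: ✓ → 169
job_id=604: ✗
job_id=605: ✗
job_id=606: ✗
job_id=607: ✓ → 58
job_id=608: ✗
job_id=609: ✗
runtime_s_sum = 113 + 169 + 58 = 340

done_avg=142, runtime_s_sum=340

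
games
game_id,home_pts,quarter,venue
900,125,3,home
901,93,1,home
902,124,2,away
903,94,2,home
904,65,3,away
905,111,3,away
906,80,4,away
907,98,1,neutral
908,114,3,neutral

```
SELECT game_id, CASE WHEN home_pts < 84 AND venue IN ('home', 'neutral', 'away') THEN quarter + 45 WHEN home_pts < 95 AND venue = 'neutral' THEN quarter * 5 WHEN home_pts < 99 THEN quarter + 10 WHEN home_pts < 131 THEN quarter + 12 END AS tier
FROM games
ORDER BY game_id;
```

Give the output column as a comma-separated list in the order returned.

15, 11, 14, 12, 48, 15, 49, 11, 15

game_id=900: home_pts < 131 → 15
game_id=901: home_pts < 99 → 11
game_id=902: home_pts < 131 → 14
game_id=903: home_pts < 99 → 12
game_id=904: home_pts < 84 AND venue IN ('home', 'neutral', 'away') → 48
game_id=905: home_pts < 131 → 15
game_id=906: home_pts < 84 AND venue IN ('home', 'neutral', 'away') → 49
game_id=907: home_pts < 99 → 11
game_id=908: home_pts < 131 → 15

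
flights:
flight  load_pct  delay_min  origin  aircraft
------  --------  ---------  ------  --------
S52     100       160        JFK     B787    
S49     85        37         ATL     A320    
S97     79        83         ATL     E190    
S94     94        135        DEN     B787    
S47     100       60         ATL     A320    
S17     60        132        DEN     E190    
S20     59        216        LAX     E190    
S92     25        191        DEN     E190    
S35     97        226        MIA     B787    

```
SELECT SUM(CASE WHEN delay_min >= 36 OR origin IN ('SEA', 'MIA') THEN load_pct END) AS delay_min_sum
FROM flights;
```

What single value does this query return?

699

flight=S52: ✓ → 100
flight=S49: ✓ → 85
flight=S97: ✓ → 79
flight=S94: ✓ → 94
flight=S47: ✓ → 100
flight=S17: ✓ → 60
flight=S20: ✓ → 59
flight=S92: ✓ → 25
flight=S35: ✓ → 97
delay_min_sum = 100 + 85 + 79 + 94 + 100 + 60 + 59 + 25 + 97 = 699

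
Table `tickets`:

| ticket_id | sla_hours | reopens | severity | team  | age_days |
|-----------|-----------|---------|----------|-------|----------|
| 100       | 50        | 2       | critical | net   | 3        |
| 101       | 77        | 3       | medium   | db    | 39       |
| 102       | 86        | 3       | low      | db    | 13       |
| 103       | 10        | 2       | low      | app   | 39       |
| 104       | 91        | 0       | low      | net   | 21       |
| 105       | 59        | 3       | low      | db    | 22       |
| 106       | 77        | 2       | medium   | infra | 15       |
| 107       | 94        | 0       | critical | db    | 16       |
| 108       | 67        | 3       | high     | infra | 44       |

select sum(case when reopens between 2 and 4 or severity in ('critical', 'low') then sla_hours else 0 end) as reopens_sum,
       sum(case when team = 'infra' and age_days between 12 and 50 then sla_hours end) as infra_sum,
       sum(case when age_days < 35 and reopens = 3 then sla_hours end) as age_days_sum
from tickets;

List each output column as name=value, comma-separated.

[reopens_sum: reopens between 2 and 4 or severity in ('critical', 'low')]
ticket_id=100: ✓ → 50
ticket_id=101: ✓ → 77
ticket_id=102: ✓ → 86
ticket_id=103: ✓ → 10
ticket_id=104: ✓ → 91
ticket_id=105: ✓ → 59
ticket_id=106: ✓ → 77
ticket_id=107: ✓ → 94
ticket_id=108: ✓ → 67
reopens_sum = 50 + 77 + 86 + 10 + 91 + 59 + 77 + 94 + 67 = 611
—
[infra_sum: team = 'infra' and age_days between 12 and 50]
ticket_id=100: ✗
ticket_id=101: ✗
ticket_id=102: ✗
ticket_id=103: ✗
ticket_id=104: ✗
ticket_id=105: ✗
ticket_id=106: ✓ → 77
ticket_id=107: ✗
ticket_id=108: ✓ → 67
infra_sum = 77 + 67 = 144
—
[age_days_sum: age_days < 35 and reopens = 3]
ticket_id=100: ✗
ticket_id=101: ✗
ticket_id=102: ✓ → 86
ticket_id=103: ✗
ticket_id=104: ✗
ticket_id=105: ✓ → 59
ticket_id=106: ✗
ticket_id=107: ✗
ticket_id=108: ✗
age_days_sum = 86 + 59 = 145

reopens_sum=611, infra_sum=144, age_days_sum=145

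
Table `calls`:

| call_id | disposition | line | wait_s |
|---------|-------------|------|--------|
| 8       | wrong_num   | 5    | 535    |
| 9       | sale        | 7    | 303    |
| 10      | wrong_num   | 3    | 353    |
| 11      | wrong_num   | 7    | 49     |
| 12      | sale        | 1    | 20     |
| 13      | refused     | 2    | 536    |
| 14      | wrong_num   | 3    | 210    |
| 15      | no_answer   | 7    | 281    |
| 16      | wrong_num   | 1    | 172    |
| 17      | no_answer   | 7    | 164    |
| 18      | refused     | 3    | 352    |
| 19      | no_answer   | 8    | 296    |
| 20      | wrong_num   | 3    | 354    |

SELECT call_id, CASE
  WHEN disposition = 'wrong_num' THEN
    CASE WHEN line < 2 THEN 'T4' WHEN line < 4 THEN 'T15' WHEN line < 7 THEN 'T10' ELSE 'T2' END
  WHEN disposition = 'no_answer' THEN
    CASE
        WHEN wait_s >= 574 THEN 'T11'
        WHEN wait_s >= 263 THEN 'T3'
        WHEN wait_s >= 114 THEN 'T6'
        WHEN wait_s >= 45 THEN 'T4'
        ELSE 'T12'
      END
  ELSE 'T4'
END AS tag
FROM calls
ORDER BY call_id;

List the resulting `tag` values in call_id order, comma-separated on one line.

call_id=8: disposition='wrong_num' → inner[line < 7] → T10
call_id=9: disposition='sale' → outer ELSE → T4
call_id=10: disposition='wrong_num' → inner[line < 4] → T15
call_id=11: disposition='wrong_num' → inner[ELSE] → T2
call_id=12: disposition='sale' → outer ELSE → T4
call_id=13: disposition='refused' → outer ELSE → T4
call_id=14: disposition='wrong_num' → inner[line < 4] → T15
call_id=15: disposition='no_answer' → inner[wait_s >= 263] → T3
call_id=16: disposition='wrong_num' → inner[line < 2] → T4
call_id=17: disposition='no_answer' → inner[wait_s >= 114] → T6
call_id=18: disposition='refused' → outer ELSE → T4
call_id=19: disposition='no_answer' → inner[wait_s >= 263] → T3
call_id=20: disposition='wrong_num' → inner[line < 4] → T15

T10, T4, T15, T2, T4, T4, T15, T3, T4, T6, T4, T3, T15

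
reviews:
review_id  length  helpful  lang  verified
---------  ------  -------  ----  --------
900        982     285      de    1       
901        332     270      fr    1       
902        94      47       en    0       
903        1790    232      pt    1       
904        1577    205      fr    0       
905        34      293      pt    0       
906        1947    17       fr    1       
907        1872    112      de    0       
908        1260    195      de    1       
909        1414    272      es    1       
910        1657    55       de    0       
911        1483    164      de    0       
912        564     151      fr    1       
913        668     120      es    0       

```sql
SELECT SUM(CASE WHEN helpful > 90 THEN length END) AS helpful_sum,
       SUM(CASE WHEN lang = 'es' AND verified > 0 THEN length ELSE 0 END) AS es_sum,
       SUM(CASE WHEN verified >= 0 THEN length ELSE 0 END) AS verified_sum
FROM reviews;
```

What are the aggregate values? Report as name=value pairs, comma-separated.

helpful_sum=11976, es_sum=1414, verified_sum=15674

[helpful_sum: helpful > 90]
review_id=900: ✓ → 982
review_id=901: ✓ → 332
review_id=902: ✗
review_id=903: ✓ → 1790
review_id=904: ✓ → 1577
review_id=905: ✓ → 34
review_id=906: ✗
review_id=907: ✓ → 1872
review_id=908: ✓ → 1260
review_id=909: ✓ → 1414
review_id=910: ✗
review_id=911: ✓ → 1483
review_id=912: ✓ → 564
review_id=913: ✓ → 668
helpful_sum = 982 + 332 + 1790 + 1577 + 34 + 1872 + 1260 + 1414 + 1483 + 564 + 668 = 11976
—
[es_sum: lang = 'es' AND verified > 0]
review_id=900: ✗
review_id=901: ✗
review_id=902: ✗
review_id=903: ✗
review_id=904: ✗
review_id=905: ✗
review_id=906: ✗
review_id=907: ✗
review_id=908: ✗
review_id=909: ✓ → 1414
review_id=910: ✗
review_id=911: ✗
review_id=912: ✗
review_id=913: ✗
es_sum = 1414
—
[verified_sum: verified >= 0]
review_id=900: ✓ → 982
review_id=901: ✓ → 332
review_id=902: ✓ → 94
review_id=903: ✓ → 1790
review_id=904: ✓ → 1577
review_id=905: ✓ → 34
review_id=906: ✓ → 1947
review_id=907: ✓ → 1872
review_id=908: ✓ → 1260
review_id=909: ✓ → 1414
review_id=910: ✓ → 1657
review_id=911: ✓ → 1483
review_id=912: ✓ → 564
review_id=913: ✓ → 668
verified_sum = 982 + 332 + 94 + 1790 + 1577 + 34 + 1947 + 1872 + 1260 + 1414 + 1657 + 1483 + 564 + 668 = 15674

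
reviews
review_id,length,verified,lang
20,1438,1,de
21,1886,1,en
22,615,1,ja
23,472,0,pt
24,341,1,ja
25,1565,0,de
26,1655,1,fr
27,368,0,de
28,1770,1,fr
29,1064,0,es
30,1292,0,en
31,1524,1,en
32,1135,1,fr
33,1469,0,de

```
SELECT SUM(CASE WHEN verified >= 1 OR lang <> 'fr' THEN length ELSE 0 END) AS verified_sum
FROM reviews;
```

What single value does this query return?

review_id=20: ✓ → 1438
review_id=21: ✓ → 1886
review_id=22: ✓ → 615
review_id=23: ✓ → 472
review_id=24: ✓ → 341
review_id=25: ✓ → 1565
review_id=26: ✓ → 1655
review_id=27: ✓ → 368
review_id=28: ✓ → 1770
review_id=29: ✓ → 1064
review_id=30: ✓ → 1292
review_id=31: ✓ → 1524
review_id=32: ✓ → 1135
review_id=33: ✓ → 1469
verified_sum = 1438 + 1886 + 615 + 472 + 341 + 1565 + 1655 + 368 + 1770 + 1064 + 1292 + 1524 + 1135 + 1469 = 16594

16594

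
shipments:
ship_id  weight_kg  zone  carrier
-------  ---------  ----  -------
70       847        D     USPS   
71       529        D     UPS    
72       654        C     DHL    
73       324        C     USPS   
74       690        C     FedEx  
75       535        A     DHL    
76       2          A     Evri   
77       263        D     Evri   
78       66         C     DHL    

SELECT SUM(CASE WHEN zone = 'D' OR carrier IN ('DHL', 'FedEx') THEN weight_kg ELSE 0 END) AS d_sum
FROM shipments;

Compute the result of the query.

3584

ship_id=70: ✓ → 847
ship_id=71: ✓ → 529
ship_id=72: ✓ → 654
ship_id=73: ✗
ship_id=74: ✓ → 690
ship_id=75: ✓ → 535
ship_id=76: ✗
ship_id=77: ✓ → 263
ship_id=78: ✓ → 66
d_sum = 847 + 529 + 654 + 690 + 535 + 263 + 66 = 3584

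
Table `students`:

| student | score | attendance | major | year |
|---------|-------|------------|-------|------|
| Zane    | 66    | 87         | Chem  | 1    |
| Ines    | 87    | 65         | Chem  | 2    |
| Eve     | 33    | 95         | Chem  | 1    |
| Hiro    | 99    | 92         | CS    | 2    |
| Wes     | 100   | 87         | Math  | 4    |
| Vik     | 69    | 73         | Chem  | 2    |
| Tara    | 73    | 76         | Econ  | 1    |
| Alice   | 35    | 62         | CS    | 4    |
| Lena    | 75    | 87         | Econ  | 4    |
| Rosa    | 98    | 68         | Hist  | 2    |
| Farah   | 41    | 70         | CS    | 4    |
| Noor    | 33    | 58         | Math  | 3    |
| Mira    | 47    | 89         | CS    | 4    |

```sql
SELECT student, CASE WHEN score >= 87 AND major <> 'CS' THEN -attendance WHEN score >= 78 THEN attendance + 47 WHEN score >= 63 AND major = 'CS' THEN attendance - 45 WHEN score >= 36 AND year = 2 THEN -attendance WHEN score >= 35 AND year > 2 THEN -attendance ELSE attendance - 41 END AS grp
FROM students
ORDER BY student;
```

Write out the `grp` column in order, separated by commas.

-62, 54, -70, 139, -65, -87, -89, 17, -68, 35, -73, -87, 46

student=Alice: score >= 35 AND year > 2 → -62
student=Eve: ELSE → 54
student=Farah: score >= 35 AND year > 2 → -70
student=Hiro: score >= 78 → 139
student=Ines: score >= 87 AND major <> 'CS' → -65
student=Lena: score >= 35 AND year > 2 → -87
student=Mira: score >= 35 AND year > 2 → -89
student=Noor: ELSE → 17
student=Rosa: score >= 87 AND major <> 'CS' → -68
student=Tara: ELSE → 35
student=Vik: score >= 36 AND year = 2 → -73
student=Wes: score >= 87 AND major <> 'CS' → -87
student=Zane: ELSE → 46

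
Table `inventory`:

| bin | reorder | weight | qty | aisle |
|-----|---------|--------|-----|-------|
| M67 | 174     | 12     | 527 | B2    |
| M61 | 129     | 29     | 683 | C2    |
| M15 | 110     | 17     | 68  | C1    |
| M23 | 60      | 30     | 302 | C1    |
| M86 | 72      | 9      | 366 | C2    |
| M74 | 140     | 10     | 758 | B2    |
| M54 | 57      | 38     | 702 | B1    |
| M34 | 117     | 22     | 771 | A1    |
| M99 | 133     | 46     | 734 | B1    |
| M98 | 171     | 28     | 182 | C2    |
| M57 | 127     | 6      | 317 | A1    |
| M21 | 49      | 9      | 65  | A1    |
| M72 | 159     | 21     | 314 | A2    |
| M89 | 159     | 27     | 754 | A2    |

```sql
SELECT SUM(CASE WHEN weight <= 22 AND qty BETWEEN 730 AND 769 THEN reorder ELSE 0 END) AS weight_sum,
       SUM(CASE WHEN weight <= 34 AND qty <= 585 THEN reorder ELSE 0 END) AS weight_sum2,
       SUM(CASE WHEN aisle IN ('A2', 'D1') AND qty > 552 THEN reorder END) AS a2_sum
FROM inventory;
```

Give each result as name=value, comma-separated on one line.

[weight_sum: weight <= 22 AND qty BETWEEN 730 AND 769]
bin=M67: ✗
bin=M61: ✗
bin=M15: ✗
bin=M23: ✗
bin=M86: ✗
bin=M74: ✓ → 140
bin=M54: ✗
bin=M34: ✗
bin=M99: ✗
bin=M98: ✗
bin=M57: ✗
bin=M21: ✗
bin=M72: ✗
bin=M89: ✗
weight_sum = 140
—
[weight_sum2: weight <= 34 AND qty <= 585]
bin=M67: ✓ → 174
bin=M61: ✗
bin=M15: ✓ → 110
bin=M23: ✓ → 60
bin=M86: ✓ → 72
bin=M74: ✗
bin=M54: ✗
bin=M34: ✗
bin=M99: ✗
bin=M98: ✓ → 171
bin=M57: ✓ → 127
bin=M21: ✓ → 49
bin=M72: ✓ → 159
bin=M89: ✗
weight_sum2 = 174 + 110 + 60 + 72 + 171 + 127 + 49 + 159 = 922
—
[a2_sum: aisle IN ('A2', 'D1') AND qty > 552]
bin=M67: ✗
bin=M61: ✗
bin=M15: ✗
bin=M23: ✗
bin=M86: ✗
bin=M74: ✗
bin=M54: ✗
bin=M34: ✗
bin=M99: ✗
bin=M98: ✗
bin=M57: ✗
bin=M21: ✗
bin=M72: ✗
bin=M89: ✓ → 159
a2_sum = 159

weight_sum=140, weight_sum2=922, a2_sum=159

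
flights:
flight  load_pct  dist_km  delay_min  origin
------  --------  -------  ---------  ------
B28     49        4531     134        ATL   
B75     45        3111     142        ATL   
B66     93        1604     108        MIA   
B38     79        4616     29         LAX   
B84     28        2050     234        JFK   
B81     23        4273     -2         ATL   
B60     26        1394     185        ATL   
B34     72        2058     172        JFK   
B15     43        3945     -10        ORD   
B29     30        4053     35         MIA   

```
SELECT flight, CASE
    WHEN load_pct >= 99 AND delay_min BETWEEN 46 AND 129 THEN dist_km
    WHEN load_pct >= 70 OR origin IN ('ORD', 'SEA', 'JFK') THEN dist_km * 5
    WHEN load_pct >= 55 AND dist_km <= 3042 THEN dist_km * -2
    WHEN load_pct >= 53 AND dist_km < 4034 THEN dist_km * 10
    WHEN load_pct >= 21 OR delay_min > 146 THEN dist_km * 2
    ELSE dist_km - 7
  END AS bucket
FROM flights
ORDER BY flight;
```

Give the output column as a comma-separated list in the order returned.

flight=B15: load_pct >= 70 OR origin IN ('ORD', 'SEA', 'JFK') → 19725
flight=B28: load_pct >= 21 OR delay_min > 146 → 9062
flight=B29: load_pct >= 21 OR delay_min > 146 → 8106
flight=B34: load_pct >= 70 OR origin IN ('ORD', 'SEA', 'JFK') → 10290
flight=B38: load_pct >= 70 OR origin IN ('ORD', 'SEA', 'JFK') → 23080
flight=B60: load_pct >= 21 OR delay_min > 146 → 2788
flight=B66: load_pct >= 70 OR origin IN ('ORD', 'SEA', 'JFK') → 8020
flight=B75: load_pct >= 21 OR delay_min > 146 → 6222
flight=B81: load_pct >= 21 OR delay_min > 146 → 8546
flight=B84: load_pct >= 70 OR origin IN ('ORD', 'SEA', 'JFK') → 10250

19725, 9062, 8106, 10290, 23080, 2788, 8020, 6222, 8546, 10250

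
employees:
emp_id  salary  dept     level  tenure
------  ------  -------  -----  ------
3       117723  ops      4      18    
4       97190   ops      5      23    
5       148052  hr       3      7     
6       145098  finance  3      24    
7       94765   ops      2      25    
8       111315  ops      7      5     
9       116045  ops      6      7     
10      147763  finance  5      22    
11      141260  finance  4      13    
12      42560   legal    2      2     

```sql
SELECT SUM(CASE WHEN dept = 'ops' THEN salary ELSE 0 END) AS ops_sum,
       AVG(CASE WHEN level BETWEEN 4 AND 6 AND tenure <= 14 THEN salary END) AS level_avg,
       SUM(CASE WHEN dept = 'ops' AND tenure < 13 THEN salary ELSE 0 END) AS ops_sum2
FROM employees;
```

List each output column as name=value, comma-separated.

ops_sum=537038, level_avg=128652.5, ops_sum2=227360

[ops_sum: dept = 'ops']
emp_id=3: ✓ → 117723
emp_id=4: ✓ → 97190
emp_id=5: ✗
emp_id=6: ✗
emp_id=7: ✓ → 94765
emp_id=8: ✓ → 111315
emp_id=9: ✓ → 116045
emp_id=10: ✗
emp_id=11: ✗
emp_id=12: ✗
ops_sum = 117723 + 97190 + 94765 + 111315 + 116045 = 537038
—
[level_avg: level BETWEEN 4 AND 6 AND tenure <= 14]
emp_id=3: ✗
emp_id=4: ✗
emp_id=5: ✗
emp_id=6: ✗
emp_id=7: ✗
emp_id=8: ✗
emp_id=9: ✓ → 116045
emp_id=10: ✗
emp_id=11: ✓ → 141260
emp_id=12: ✗
level_avg = (116045 + 141260) / 2 = 128652.5
—
[ops_sum2: dept = 'ops' AND tenure < 13]
emp_id=3: ✗
emp_id=4: ✗
emp_id=5: ✗
emp_id=6: ✗
emp_id=7: ✗
emp_id=8: ✓ → 111315
emp_id=9: ✓ → 116045
emp_id=10: ✗
emp_id=11: ✗
emp_id=12: ✗
ops_sum2 = 111315 + 116045 = 227360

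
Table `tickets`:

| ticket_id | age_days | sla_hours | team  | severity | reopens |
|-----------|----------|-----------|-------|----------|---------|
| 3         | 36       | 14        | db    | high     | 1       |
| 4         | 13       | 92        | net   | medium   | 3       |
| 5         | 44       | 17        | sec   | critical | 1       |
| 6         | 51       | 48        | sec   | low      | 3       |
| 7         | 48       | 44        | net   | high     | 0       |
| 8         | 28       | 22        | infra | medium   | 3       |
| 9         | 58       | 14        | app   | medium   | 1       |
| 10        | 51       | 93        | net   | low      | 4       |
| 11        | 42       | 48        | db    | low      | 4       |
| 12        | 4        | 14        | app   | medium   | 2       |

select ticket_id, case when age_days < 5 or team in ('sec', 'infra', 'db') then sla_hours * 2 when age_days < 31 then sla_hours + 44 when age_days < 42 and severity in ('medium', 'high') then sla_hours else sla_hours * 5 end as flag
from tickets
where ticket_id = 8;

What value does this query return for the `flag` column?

ticket_id = 8: age_days=28, sla_hours=22, team=infra, severity=medium, reopens=3.
age_days < 5 or team in ('sec', 'infra', 'db') → true → 44

44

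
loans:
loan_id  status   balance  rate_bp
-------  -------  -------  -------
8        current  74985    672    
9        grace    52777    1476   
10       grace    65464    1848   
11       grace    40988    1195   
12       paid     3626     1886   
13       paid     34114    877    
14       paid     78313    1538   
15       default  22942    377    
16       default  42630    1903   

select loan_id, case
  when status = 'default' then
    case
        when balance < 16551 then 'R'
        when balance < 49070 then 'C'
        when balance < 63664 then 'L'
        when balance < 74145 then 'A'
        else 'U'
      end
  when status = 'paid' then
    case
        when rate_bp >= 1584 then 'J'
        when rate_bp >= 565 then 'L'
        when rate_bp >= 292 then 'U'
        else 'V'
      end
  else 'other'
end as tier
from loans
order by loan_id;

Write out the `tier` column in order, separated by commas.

loan_id=8: status='current' → outer ELSE → other
loan_id=9: status='grace' → outer ELSE → other
loan_id=10: status='grace' → outer ELSE → other
loan_id=11: status='grace' → outer ELSE → other
loan_id=12: status='paid' → inner[rate_bp >= 1584] → J
loan_id=13: status='paid' → inner[rate_bp >= 565] → L
loan_id=14: status='paid' → inner[rate_bp >= 565] → L
loan_id=15: status='default' → inner[balance < 49070] → C
loan_id=16: status='default' → inner[balance < 49070] → C

other, other, other, other, J, L, L, C, C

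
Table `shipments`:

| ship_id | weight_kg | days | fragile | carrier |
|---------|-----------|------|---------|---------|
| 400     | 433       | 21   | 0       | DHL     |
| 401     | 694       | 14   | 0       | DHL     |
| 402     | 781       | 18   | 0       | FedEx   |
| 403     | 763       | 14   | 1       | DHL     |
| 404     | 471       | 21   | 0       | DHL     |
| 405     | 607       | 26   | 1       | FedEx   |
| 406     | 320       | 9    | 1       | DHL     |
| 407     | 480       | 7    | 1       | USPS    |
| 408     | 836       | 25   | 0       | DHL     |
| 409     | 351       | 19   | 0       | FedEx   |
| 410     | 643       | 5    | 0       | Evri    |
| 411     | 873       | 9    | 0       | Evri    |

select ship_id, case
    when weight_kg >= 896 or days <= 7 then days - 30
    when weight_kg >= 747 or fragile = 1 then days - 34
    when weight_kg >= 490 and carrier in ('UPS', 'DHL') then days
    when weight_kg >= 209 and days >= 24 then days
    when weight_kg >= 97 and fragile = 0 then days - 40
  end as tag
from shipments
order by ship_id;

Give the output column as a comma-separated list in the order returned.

ship_id=400: weight_kg >= 97 and fragile = 0 → -19
ship_id=401: weight_kg >= 490 and carrier in ('UPS', 'DHL') → 14
ship_id=402: weight_kg >= 747 or fragile = 1 → -16
ship_id=403: weight_kg >= 747 or fragile = 1 → -20
ship_id=404: weight_kg >= 97 and fragile = 0 → -19
ship_id=405: weight_kg >= 747 or fragile = 1 → -8
ship_id=406: weight_kg >= 747 or fragile = 1 → -25
ship_id=407: weight_kg >= 896 or days <= 7 → -23
ship_id=408: weight_kg >= 747 or fragile = 1 → -9
ship_id=409: weight_kg >= 97 and fragile = 0 → -21
ship_id=410: weight_kg >= 896 or days <= 7 → -25
ship_id=411: weight_kg >= 747 or fragile = 1 → -25

-19, 14, -16, -20, -19, -8, -25, -23, -9, -21, -25, -25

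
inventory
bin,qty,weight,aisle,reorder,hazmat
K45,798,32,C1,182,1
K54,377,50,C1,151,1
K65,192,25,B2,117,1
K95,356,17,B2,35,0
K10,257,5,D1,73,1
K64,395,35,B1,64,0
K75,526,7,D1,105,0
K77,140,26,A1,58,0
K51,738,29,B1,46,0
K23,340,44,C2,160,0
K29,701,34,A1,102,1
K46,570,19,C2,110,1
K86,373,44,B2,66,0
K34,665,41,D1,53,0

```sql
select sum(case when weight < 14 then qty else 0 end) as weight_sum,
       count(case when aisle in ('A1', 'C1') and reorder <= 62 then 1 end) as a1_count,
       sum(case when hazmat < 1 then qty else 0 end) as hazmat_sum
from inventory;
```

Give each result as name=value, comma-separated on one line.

weight_sum=783, a1_count=1, hazmat_sum=3533

[weight_sum: weight < 14]
bin=K45: ✗
bin=K54: ✗
bin=K65: ✗
bin=K95: ✗
bin=K10: ✓ → 257
bin=K64: ✗
bin=K75: ✓ → 526
bin=K77: ✗
bin=K51: ✗
bin=K23: ✗
bin=K29: ✗
bin=K46: ✗
bin=K86: ✗
bin=K34: ✗
weight_sum = 257 + 526 = 783
—
[a1_count: aisle in ('A1', 'C1') and reorder <= 62]
bin=K45: ✗
bin=K54: ✗
bin=K65: ✗
bin=K95: ✗
bin=K10: ✗
bin=K64: ✗
bin=K75: ✗
bin=K77: ✓ → 1
bin=K51: ✗
bin=K23: ✗
bin=K29: ✗
bin=K46: ✗
bin=K86: ✗
bin=K34: ✗
a1_count = COUNT(1) = 1
—
[hazmat_sum: hazmat < 1]
bin=K45: ✗
bin=K54: ✗
bin=K65: ✗
bin=K95: ✓ → 356
bin=K10: ✗
bin=K64: ✓ → 395
bin=K75: ✓ → 526
bin=K77: ✓ → 140
bin=K51: ✓ → 738
bin=K23: ✓ → 340
bin=K29: ✗
bin=K46: ✗
bin=K86: ✓ → 373
bin=K34: ✓ → 665
hazmat_sum = 356 + 395 + 526 + 140 + 738 + 340 + 373 + 665 = 3533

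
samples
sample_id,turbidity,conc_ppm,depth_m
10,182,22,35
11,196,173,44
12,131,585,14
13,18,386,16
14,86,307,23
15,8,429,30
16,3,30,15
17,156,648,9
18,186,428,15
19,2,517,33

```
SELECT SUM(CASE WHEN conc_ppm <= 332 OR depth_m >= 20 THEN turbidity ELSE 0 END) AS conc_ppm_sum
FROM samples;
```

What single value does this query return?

477

sample_id=10: ✓ → 182
sample_id=11: ✓ → 196
sample_id=12: ✗
sample_id=13: ✗
sample_id=14: ✓ → 86
sample_id=15: ✓ → 8
sample_id=16: ✓ → 3
sample_id=17: ✗
sample_id=18: ✗
sample_id=19: ✓ → 2
conc_ppm_sum = 182 + 196 + 86 + 8 + 3 + 2 = 477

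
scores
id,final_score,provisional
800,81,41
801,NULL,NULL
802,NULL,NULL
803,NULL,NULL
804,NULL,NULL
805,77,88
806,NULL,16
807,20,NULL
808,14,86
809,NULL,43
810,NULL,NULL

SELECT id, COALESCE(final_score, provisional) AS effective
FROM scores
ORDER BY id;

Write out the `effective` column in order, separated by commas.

81, NULL, NULL, NULL, NULL, 77, 16, 20, 14, 43, NULL

id=800: final_score=81 → 81
id=801: final_score=NULL, provisional=NULL (all NULL) → NULL
id=802: final_score=NULL, provisional=NULL (all NULL) → NULL
id=803: final_score=NULL, provisional=NULL (all NULL) → NULL
id=804: final_score=NULL, provisional=NULL (all NULL) → NULL
id=805: final_score=77 → 77
id=806: final_score=NULL, provisional=16 → 16
id=807: final_score=20 → 20
id=808: final_score=14 → 14
id=809: final_score=NULL, provisional=43 → 43
id=810: final_score=NULL, provisional=NULL (all NULL) → NULL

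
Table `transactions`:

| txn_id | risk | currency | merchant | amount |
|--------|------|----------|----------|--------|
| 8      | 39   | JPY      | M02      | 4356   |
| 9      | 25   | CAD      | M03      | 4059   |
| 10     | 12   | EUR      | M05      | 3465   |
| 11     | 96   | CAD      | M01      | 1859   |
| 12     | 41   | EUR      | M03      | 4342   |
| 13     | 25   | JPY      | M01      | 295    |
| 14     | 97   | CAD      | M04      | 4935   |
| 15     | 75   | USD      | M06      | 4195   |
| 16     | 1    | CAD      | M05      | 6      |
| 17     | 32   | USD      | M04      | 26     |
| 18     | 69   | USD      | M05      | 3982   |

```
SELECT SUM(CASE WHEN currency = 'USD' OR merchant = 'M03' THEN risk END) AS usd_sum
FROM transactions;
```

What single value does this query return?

txn_id=8: ✗
txn_id=9: ✓ → 25
txn_id=10: ✗
txn_id=11: ✗
txn_id=12: ✓ → 41
txn_id=13: ✗
txn_id=14: ✗
txn_id=15: ✓ → 75
txn_id=16: ✗
txn_id=17: ✓ → 32
txn_id=18: ✓ → 69
usd_sum = 25 + 41 + 75 + 32 + 69 = 242

242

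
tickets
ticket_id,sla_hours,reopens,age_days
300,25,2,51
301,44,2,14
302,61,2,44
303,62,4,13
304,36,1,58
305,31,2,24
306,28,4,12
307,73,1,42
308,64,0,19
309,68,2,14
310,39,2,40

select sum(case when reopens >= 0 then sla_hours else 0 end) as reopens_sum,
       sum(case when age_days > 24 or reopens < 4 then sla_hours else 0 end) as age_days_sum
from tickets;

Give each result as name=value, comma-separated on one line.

reopens_sum=531, age_days_sum=441

[reopens_sum: reopens >= 0]
ticket_id=300: ✓ → 25
ticket_id=301: ✓ → 44
ticket_id=302: ✓ → 61
ticket_id=303: ✓ → 62
ticket_id=304: ✓ → 36
ticket_id=305: ✓ → 31
ticket_id=306: ✓ → 28
ticket_id=307: ✓ → 73
ticket_id=308: ✓ → 64
ticket_id=309: ✓ → 68
ticket_id=310: ✓ → 39
reopens_sum = 25 + 44 + 61 + 62 + 36 + 31 + 28 + 73 + 64 + 68 + 39 = 531
—
[age_days_sum: age_days > 24 or reopens < 4]
ticket_id=300: ✓ → 25
ticket_id=301: ✓ → 44
ticket_id=302: ✓ → 61
ticket_id=303: ✗
ticket_id=304: ✓ → 36
ticket_id=305: ✓ → 31
ticket_id=306: ✗
ticket_id=307: ✓ → 73
ticket_id=308: ✓ → 64
ticket_id=309: ✓ → 68
ticket_id=310: ✓ → 39
age_days_sum = 25 + 44 + 61 + 36 + 31 + 73 + 64 + 68 + 39 = 441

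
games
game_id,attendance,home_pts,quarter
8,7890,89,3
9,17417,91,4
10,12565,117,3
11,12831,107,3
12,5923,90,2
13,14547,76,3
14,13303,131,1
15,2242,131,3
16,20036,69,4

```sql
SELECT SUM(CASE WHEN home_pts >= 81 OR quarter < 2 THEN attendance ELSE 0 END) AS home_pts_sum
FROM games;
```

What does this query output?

game_id=8: ✓ → 7890
game_id=9: ✓ → 17417
game_id=10: ✓ → 12565
game_id=11: ✓ → 12831
game_id=12: ✓ → 5923
game_id=13: ✗
game_id=14: ✓ → 13303
game_id=15: ✓ → 2242
game_id=16: ✗
home_pts_sum = 7890 + 17417 + 12565 + 12831 + 5923 + 13303 + 2242 = 72171

72171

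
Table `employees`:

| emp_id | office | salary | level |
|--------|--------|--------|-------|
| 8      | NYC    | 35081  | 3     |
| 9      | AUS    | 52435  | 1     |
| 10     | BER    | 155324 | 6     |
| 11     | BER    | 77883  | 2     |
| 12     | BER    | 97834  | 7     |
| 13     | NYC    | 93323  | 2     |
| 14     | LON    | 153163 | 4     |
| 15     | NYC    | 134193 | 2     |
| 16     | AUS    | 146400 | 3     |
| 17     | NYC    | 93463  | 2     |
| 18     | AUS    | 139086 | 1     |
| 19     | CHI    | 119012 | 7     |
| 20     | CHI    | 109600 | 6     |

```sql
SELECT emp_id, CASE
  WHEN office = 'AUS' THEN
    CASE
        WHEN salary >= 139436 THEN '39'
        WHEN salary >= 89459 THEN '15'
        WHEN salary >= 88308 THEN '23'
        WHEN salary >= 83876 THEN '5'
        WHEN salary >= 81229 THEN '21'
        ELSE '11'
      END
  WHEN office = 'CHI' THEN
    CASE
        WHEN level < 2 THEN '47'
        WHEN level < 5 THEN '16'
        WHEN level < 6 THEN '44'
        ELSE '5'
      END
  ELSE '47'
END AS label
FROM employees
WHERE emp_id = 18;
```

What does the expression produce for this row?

emp_id = 18: office=AUS, salary=139086, level=1.
office='AUS' → inner[salary >= 89459] → 15

15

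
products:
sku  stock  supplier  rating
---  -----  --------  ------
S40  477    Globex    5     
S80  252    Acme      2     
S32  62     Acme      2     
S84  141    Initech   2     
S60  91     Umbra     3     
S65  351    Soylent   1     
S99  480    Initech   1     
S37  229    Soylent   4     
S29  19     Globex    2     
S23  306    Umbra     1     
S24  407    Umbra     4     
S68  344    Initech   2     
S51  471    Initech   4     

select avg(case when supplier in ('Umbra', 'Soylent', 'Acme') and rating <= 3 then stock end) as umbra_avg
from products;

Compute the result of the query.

212.4

sku=S40: ✗
sku=S80: ✓ → 252
sku=S32: ✓ → 62
sku=S84: ✗
sku=S60: ✓ → 91
sku=S65: ✓ → 351
sku=S99: ✗
sku=S37: ✗
sku=S29: ✗
sku=S23: ✓ → 306
sku=S24: ✗
sku=S68: ✗
sku=S51: ✗
umbra_avg = (252 + 62 + 91 + 351 + 306) / 5 = 212.4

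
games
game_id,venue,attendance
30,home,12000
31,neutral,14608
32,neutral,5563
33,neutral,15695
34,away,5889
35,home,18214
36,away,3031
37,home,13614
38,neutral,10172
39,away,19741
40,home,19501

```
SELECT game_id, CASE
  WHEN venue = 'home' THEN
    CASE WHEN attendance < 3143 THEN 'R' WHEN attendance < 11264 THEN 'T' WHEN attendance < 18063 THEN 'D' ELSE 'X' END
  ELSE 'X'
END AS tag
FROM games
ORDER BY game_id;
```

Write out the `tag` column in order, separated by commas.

D, X, X, X, X, X, X, D, X, X, X

game_id=30: venue='home' → inner[attendance < 18063] → D
game_id=31: venue='neutral' → outer ELSE → X
game_id=32: venue='neutral' → outer ELSE → X
game_id=33: venue='neutral' → outer ELSE → X
game_id=34: venue='away' → outer ELSE → X
game_id=35: venue='home' → inner[ELSE] → X
game_id=36: venue='away' → outer ELSE → X
game_id=37: venue='home' → inner[attendance < 18063] → D
game_id=38: venue='neutral' → outer ELSE → X
game_id=39: venue='away' → outer ELSE → X
game_id=40: venue='home' → inner[ELSE] → X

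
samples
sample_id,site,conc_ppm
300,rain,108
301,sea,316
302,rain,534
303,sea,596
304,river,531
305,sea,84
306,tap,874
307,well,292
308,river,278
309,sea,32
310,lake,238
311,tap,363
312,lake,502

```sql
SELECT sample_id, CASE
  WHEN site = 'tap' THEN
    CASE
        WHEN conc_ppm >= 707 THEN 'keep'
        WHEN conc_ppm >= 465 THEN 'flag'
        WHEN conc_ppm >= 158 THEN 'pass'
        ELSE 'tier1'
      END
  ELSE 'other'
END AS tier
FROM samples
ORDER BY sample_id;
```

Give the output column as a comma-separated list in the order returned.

other, other, other, other, other, other, keep, other, other, other, other, pass, other

sample_id=300: site='rain' → outer ELSE → other
sample_id=301: site='sea' → outer ELSE → other
sample_id=302: site='rain' → outer ELSE → other
sample_id=303: site='sea' → outer ELSE → other
sample_id=304: site='river' → outer ELSE → other
sample_id=305: site='sea' → outer ELSE → other
sample_id=306: site='tap' → inner[conc_ppm >= 707] → keep
sample_id=307: site='well' → outer ELSE → other
sample_id=308: site='river' → outer ELSE → other
sample_id=309: site='sea' → outer ELSE → other
sample_id=310: site='lake' → outer ELSE → other
sample_id=311: site='tap' → inner[conc_ppm >= 158] → pass
sample_id=312: site='lake' → outer ELSE → other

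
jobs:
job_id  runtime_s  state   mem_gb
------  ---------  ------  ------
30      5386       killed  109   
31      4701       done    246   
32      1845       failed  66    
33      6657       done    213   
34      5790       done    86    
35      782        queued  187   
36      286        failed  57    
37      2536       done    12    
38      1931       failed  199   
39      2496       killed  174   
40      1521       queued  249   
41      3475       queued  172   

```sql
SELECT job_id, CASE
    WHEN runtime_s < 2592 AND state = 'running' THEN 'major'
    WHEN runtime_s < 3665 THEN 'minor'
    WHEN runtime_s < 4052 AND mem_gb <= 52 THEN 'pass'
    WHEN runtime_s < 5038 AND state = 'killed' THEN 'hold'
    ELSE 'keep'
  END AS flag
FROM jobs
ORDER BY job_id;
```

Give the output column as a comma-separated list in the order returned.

keep, keep, minor, keep, keep, minor, minor, minor, minor, minor, minor, minor

job_id=30: ELSE → keep
job_id=31: ELSE → keep
job_id=32: runtime_s < 3665 → minor
job_id=33: ELSE → keep
job_id=34: ELSE → keep
job_id=35: runtime_s < 3665 → minor
job_id=36: runtime_s < 3665 → minor
job_id=37: runtime_s < 3665 → minor
job_id=38: runtime_s < 3665 → minor
job_id=39: runtime_s < 3665 → minor
job_id=40: runtime_s < 3665 → minor
job_id=41: runtime_s < 3665 → minor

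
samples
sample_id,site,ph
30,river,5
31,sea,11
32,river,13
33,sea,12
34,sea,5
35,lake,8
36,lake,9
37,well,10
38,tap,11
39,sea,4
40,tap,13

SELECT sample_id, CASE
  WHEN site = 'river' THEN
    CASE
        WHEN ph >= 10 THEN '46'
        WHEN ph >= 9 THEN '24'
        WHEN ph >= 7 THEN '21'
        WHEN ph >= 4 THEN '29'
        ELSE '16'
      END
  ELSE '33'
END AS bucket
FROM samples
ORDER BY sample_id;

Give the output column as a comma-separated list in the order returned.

sample_id=30: site='river' → inner[ph >= 4] → 29
sample_id=31: site='sea' → outer ELSE → 33
sample_id=32: site='river' → inner[ph >= 10] → 46
sample_id=33: site='sea' → outer ELSE → 33
sample_id=34: site='sea' → outer ELSE → 33
sample_id=35: site='lake' → outer ELSE → 33
sample_id=36: site='lake' → outer ELSE → 33
sample_id=37: site='well' → outer ELSE → 33
sample_id=38: site='tap' → outer ELSE → 33
sample_id=39: site='sea' → outer ELSE → 33
sample_id=40: site='tap' → outer ELSE → 33

29, 33, 46, 33, 33, 33, 33, 33, 33, 33, 33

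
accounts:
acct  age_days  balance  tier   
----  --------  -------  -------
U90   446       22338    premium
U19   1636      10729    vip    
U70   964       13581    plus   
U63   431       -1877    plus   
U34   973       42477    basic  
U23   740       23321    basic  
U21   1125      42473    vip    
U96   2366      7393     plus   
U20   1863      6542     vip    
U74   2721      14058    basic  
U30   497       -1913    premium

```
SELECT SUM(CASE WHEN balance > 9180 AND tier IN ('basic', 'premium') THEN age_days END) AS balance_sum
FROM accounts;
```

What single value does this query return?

4880

acct=U90: ✓ → 446
acct=U19: ✗
acct=U70: ✗
acct=U63: ✗
acct=U34: ✓ → 973
acct=U23: ✓ → 740
acct=U21: ✗
acct=U96: ✗
acct=U20: ✗
acct=U74: ✓ → 2721
acct=U30: ✗
balance_sum = 446 + 973 + 740 + 2721 = 4880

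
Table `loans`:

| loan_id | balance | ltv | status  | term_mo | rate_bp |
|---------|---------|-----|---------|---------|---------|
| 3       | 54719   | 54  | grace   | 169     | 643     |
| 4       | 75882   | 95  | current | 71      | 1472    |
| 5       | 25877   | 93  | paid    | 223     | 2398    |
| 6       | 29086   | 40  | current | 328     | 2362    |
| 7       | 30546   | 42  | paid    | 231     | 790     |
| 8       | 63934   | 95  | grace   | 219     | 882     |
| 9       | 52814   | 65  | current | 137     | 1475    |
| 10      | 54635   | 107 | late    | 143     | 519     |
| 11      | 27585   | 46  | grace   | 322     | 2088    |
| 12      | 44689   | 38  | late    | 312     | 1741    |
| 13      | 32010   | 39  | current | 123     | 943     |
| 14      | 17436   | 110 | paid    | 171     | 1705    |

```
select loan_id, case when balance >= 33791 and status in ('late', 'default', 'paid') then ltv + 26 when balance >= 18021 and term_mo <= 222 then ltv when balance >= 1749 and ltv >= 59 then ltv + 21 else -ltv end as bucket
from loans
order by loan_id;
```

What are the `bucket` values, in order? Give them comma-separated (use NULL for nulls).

54, 95, 114, -40, -42, 95, 65, 133, -46, 64, 39, 131

loan_id=3: balance >= 18021 and term_mo <= 222 → 54
loan_id=4: balance >= 18021 and term_mo <= 222 → 95
loan_id=5: balance >= 1749 and ltv >= 59 → 114
loan_id=6: ELSE → -40
loan_id=7: ELSE → -42
loan_id=8: balance >= 18021 and term_mo <= 222 → 95
loan_id=9: balance >= 18021 and term_mo <= 222 → 65
loan_id=10: balance >= 33791 and status in ('late', 'default', 'paid') → 133
loan_id=11: ELSE → -46
loan_id=12: balance >= 33791 and status in ('late', 'default', 'paid') → 64
loan_id=13: balance >= 18021 and term_mo <= 222 → 39
loan_id=14: balance >= 1749 and ltv >= 59 → 131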